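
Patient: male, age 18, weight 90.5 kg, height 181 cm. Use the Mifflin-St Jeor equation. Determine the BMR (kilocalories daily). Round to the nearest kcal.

Mifflin-St Jeor (male): BMR = 10(90.5) + 6.25(181) − 5(18) + 5 = 905 + 1131.25 − 90 + 5 = 1951.25 kcal/day.

1951 kilocalories daily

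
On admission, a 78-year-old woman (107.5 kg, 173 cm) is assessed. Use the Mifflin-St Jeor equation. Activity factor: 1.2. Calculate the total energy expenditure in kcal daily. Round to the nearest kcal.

1926 kcal daily

Mifflin-St Jeor (female): BMR = 10(107.5) + 6.25(173) − 5(78) − 161 = 1075 + 1081.25 − 390 − 161 = 1605.25 kcal/day.
TEE = BMR × activity factor = 1605.25 × 1.2 = 1926.3 kcal/day.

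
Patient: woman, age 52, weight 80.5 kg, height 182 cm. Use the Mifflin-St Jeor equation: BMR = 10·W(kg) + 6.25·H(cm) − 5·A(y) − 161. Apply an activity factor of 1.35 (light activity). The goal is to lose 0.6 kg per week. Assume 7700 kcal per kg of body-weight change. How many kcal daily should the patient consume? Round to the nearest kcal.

1394 kcal daily

Mifflin-St Jeor (female): BMR = 10(80.5) + 6.25(182) − 5(52) − 161 = 805 + 1137.5 − 260 − 161 = 1521.5 kcal/day.
TEE = 1521.5 × 1.35 = 2054.025 kcal/day.
Required daily deficit = 0.6 × 7700 ÷ 7 = 660 kcal/day.
Target intake = 2054.025 − 660 = 1394.025 kcal/day.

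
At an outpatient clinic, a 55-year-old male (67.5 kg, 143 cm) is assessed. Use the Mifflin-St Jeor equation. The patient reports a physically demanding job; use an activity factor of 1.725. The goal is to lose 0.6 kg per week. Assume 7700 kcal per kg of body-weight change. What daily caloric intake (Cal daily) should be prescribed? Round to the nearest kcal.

1580 Cal daily

Mifflin-St Jeor (male): BMR = 10(67.5) + 6.25(143) − 5(55) + 5 = 675 + 893.75 − 275 + 5 = 1298.75 kcal/day.
TEE = 1298.75 × 1.725 = 2240.3438 kcal/day.
Required daily deficit = 0.6 × 7700 ÷ 7 = 660 kcal/day.
Target intake = 2240.3438 − 660 = 1580.3438 kcal/day.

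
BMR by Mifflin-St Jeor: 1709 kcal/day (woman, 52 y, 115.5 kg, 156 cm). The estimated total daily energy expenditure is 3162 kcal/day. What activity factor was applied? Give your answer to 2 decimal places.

1.85

Activity factor = TEE ÷ BMR = 3162 ÷ 1709 = 1.85.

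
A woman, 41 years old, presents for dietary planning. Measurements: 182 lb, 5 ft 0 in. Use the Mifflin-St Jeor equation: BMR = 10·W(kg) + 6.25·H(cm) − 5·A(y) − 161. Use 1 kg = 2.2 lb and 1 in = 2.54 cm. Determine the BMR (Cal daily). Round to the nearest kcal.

1414 Cal daily

Convert to metric: weight = 182 ÷ 2.2 = 82.7273 kg; height = (5×12 + 0) × 2.54 = 60 × 2.54 = 152.4 cm.
Mifflin-St Jeor (female): BMR = 10(82.7273) + 6.25(152.4) − 5(41) − 161 = 827.2727 + 952.5 − 205 − 161 = 1413.7727 kcal/day.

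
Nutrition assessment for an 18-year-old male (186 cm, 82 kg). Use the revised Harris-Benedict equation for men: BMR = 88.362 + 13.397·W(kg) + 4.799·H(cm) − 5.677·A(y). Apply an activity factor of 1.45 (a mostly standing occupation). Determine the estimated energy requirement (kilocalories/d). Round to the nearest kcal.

2867 kilocalories/d

Harris-Benedict: BMR = 88.362 + 13.397(82) + 4.799(186) − 5.677(18) = 1977.344 kcal/day.
TEE = BMR × activity factor = 1977.344 × 1.45 = 2867.1488 kcal/day.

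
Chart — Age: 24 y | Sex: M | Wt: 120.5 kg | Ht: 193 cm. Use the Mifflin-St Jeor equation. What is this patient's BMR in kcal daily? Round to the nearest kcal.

2296 kcal daily

Mifflin-St Jeor (male): BMR = 10(120.5) + 6.25(193) − 5(24) + 5 = 1205 + 1206.25 − 120 + 5 = 2296.25 kcal/day.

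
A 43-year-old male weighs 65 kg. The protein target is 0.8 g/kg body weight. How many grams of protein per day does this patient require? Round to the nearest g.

52 g/day

Protein = 0.8 g/kg × 65 kg = 52 g/day.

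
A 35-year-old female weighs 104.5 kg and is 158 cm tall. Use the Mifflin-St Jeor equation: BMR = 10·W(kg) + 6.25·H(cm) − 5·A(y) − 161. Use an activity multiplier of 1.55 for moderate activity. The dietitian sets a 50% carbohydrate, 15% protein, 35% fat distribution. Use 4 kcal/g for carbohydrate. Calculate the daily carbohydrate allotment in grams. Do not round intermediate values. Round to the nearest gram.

329 g/day

Mifflin-St Jeor (female): BMR = 10(104.5) + 6.25(158) − 5(35) − 161 = 1045 + 987.5 − 175 − 161 = 1696.5 kcal/day.
TEE = 1696.5 × 1.55 = 2629.575 kcal/day.
Carbohydrate energy = 50% × 2629.575 = 1314.7875 kcal.
Carbohydrate = 1314.7875 ÷ 4 kcal/g = 328.6969 g.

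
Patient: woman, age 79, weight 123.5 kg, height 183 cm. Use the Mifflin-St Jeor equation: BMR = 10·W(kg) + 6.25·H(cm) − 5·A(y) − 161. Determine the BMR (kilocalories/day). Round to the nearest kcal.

1823 kilocalories/day

Mifflin-St Jeor (female): BMR = 10(123.5) + 6.25(183) − 5(79) − 161 = 1235 + 1143.75 − 395 − 161 = 1822.75 kcal/day.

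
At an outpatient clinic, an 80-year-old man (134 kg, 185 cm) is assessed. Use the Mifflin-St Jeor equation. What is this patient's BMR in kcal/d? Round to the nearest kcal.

2101 kcal/d

Mifflin-St Jeor (male): BMR = 10(134) + 6.25(185) − 5(80) + 5 = 1340 + 1156.25 − 400 + 5 = 2101.25 kcal/day.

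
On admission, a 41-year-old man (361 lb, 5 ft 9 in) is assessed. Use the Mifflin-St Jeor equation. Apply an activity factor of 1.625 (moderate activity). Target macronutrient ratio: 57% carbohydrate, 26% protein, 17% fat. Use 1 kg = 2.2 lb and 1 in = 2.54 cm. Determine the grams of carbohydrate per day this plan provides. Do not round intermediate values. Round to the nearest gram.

Convert to metric: weight = 361 ÷ 2.2 = 164.0909 kg; height = (5×12 + 9) × 2.54 = 69 × 2.54 = 175.26 cm.
Mifflin-St Jeor (male): BMR = 10(164.0909) + 6.25(175.26) − 5(41) + 5 = 1640.9091 + 1095.375 − 205 + 5 = 2536.2841 kcal/day.
TEE = 2536.2841 × 1.625 = 4121.4616 kcal/day.
Carbohydrate energy = 57% × 4121.4616 = 2349.2331 kcal.
Carbohydrate = 2349.2331 ÷ 4 kcal/g = 587.3083 g.

587 g/day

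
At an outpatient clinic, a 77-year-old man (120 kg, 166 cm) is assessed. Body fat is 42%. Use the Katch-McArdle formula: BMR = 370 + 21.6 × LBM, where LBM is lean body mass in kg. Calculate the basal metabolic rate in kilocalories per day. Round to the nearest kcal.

LBM = 120 × (1 − 0.42) = 69.6 kg. Katch-McArdle: BMR = 370 + 21.6 × 69.6 = 1873.36 kcal/day.

1873 kilocalories per day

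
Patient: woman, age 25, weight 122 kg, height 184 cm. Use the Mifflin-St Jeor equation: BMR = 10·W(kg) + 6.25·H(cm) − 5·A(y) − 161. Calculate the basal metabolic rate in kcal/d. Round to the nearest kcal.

2084 kcal/d

Mifflin-St Jeor (female): BMR = 10(122) + 6.25(184) − 5(25) − 161 = 1220 + 1150 − 125 − 161 = 2084 kcal/day.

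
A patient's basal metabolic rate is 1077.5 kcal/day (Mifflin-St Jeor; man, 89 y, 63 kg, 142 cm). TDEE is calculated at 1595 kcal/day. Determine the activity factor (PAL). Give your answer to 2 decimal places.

1.48

Activity factor = TEE ÷ BMR = 1595 ÷ 1077.5 = 1.48.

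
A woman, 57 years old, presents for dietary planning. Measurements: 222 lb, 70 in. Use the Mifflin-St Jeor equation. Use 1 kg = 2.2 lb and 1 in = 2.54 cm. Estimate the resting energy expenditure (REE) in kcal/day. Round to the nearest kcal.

Convert to metric: weight = 222 ÷ 2.2 = 100.9091 kg; height = 70 × 2.54 = 177.8 cm.
Mifflin-St Jeor (female): BMR = 10(100.9091) + 6.25(177.8) − 5(57) − 161 = 1009.0909 + 1111.25 − 285 − 161 = 1674.3409 kcal/day.

1674 kcal/day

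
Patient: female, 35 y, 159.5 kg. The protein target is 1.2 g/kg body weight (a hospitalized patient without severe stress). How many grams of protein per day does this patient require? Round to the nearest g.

191 g/day

Protein = 1.2 g/kg × 159.5 kg = 191.4 g/day.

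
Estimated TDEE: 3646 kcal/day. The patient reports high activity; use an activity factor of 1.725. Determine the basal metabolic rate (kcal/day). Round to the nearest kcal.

2114 kcal/day

BMR = TEE ÷ activity factor = 3646 ÷ 1.725 = 2113.6232 kcal/day.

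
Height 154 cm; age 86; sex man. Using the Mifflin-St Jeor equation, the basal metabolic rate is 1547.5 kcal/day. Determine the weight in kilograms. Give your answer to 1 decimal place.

1547.5 = 10·W + 6.25(154) − 5(86) + 5
10·W = 1547.5 − 537.5 = 1010, so W = 101 kg.

101.0 kg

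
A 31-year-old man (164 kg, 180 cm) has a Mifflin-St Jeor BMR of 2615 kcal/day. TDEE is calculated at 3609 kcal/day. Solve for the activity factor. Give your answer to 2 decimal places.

1.38

Activity factor = TEE ÷ BMR = 3609 ÷ 2615 = 1.38.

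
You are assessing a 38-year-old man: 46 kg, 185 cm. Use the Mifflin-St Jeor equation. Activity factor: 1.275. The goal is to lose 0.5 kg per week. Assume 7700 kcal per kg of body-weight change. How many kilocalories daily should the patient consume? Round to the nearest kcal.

Mifflin-St Jeor (male): BMR = 10(46) + 6.25(185) − 5(38) + 5 = 460 + 1156.25 − 190 + 5 = 1431.25 kcal/day.
TEE = 1431.25 × 1.275 = 1824.8438 kcal/day.
Required daily deficit = 0.5 × 7700 ÷ 7 = 550 kcal/day.
Target intake = 1824.8438 − 550 = 1274.8438 kcal/day.

1275 kilocalories daily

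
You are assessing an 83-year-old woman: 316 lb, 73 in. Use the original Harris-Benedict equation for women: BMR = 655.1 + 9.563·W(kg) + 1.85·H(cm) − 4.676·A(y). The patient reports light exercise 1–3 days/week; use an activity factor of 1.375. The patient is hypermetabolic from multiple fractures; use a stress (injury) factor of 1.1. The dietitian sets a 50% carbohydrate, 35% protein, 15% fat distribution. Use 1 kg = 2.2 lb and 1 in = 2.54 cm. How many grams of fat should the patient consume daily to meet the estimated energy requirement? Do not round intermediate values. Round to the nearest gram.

Convert to metric: weight = 316 ÷ 2.2 = 143.6364 kg; height = 73 × 2.54 = 185.42 cm.
Harris-Benedict: BMR = 655.1 + 9.563(143.6364) + 1.85(185.42) − 4.676(83) = 1983.6135 kcal/day.
TEE = 1983.6135 × 1.375 = 2727.4686 kcal/day.
With stress factor 1.1: 2727.4686 × 1.1 = 3000.2155 kcal/day.
Fat energy = 15% × 3000.2155 = 450.0323 kcal.
Fat = 450.0323 ÷ 9 kcal/g = 50.0036 g.

50 g/day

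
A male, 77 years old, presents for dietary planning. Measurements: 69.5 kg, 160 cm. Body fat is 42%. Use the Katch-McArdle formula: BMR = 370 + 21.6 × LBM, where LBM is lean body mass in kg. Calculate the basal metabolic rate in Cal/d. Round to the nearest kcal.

LBM = 69.5 × (1 − 0.42) = 40.31 kg. Katch-McArdle: BMR = 370 + 21.6 × 40.31 = 1240.696 kcal/day.

1241 Cal/d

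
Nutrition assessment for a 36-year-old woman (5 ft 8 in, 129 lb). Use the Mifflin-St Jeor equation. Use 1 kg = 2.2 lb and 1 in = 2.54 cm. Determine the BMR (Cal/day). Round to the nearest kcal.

1325 Cal/day

Convert to metric: weight = 129 ÷ 2.2 = 58.6364 kg; height = (5×12 + 8) × 2.54 = 68 × 2.54 = 172.72 cm.
Mifflin-St Jeor (female): BMR = 10(58.6364) + 6.25(172.72) − 5(36) − 161 = 586.3636 + 1079.5 − 180 − 161 = 1324.8636 kcal/day.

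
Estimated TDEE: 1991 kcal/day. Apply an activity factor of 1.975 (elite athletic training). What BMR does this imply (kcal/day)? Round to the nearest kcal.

1008 kcal/day

BMR = TEE ÷ activity factor = 1991 ÷ 1.975 = 1008.1013 kcal/day.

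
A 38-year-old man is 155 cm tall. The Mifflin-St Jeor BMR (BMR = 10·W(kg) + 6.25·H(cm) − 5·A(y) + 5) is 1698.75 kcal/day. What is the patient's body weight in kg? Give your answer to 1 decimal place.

1698.75 = 10·W + 6.25(155) − 5(38) + 5
10·W = 1698.75 − 783.75 = 915, so W = 91.5 kg.

91.5 kg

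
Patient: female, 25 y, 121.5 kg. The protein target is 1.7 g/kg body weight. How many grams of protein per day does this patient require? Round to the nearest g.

Protein = 1.7 g/kg × 121.5 kg = 206.55 g/day.

207 g/day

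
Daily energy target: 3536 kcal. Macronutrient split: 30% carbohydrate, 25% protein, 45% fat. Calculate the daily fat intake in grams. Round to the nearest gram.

177 g/day

Fat energy = 45% × 3536 = 1591.2 kcal.
At 9 kcal/g: 1591.2 ÷ 9 = 176.8 g.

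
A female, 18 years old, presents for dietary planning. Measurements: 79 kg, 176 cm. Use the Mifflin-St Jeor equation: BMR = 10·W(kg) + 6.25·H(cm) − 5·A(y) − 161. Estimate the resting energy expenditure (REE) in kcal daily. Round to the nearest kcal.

Mifflin-St Jeor (female): BMR = 10(79) + 6.25(176) − 5(18) − 161 = 790 + 1100 − 90 − 161 = 1639 kcal/day.

1639 kcal daily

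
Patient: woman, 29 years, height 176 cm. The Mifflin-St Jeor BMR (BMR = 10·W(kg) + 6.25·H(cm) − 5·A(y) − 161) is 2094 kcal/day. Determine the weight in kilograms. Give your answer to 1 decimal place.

2094 = 10·W + 6.25(176) − 5(29) − 161
10·W = 2094 − 794 = 1300, so W = 130 kg.

130.0 kg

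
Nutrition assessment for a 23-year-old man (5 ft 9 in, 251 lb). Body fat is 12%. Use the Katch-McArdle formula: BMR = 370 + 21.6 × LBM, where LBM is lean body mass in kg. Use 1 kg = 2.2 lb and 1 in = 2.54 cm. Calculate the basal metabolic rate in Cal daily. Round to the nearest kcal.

Convert to metric: weight = 251 ÷ 2.2 = 114.0909 kg; height = (5×12 + 9) × 2.54 = 69 × 2.54 = 175.26 cm.
LBM = 114.0909 × (1 − 0.12) = 100.4 kg. Katch-McArdle: BMR = 370 + 21.6 × 100.4 = 2538.64 kcal/day.

2539 Cal daily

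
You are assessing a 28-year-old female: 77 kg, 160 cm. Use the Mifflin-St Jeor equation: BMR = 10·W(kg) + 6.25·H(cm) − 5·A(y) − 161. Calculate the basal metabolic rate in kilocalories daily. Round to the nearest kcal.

1469 kilocalories daily

Mifflin-St Jeor (female): BMR = 10(77) + 6.25(160) − 5(28) − 161 = 770 + 1000 − 140 − 161 = 1469 kcal/day.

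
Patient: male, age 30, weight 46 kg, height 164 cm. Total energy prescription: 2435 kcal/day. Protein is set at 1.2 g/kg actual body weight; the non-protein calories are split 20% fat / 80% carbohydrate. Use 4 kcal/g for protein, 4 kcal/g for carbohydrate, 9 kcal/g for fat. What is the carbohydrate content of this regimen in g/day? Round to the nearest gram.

443 g/day

Protein = 1.2 × 46 = 55.2 g → 55.2 × 4 = 220.8 kcal.
Non-protein calories = 2435 − 220.8 = 2214.2 kcal.
Fat: 20% × 2214.2 = 442.84 kcal; carbohydrate: 1771.36 kcal.
Carbohydrate: 1771.36 kcal ÷ 4 kcal/g = 442.84 g.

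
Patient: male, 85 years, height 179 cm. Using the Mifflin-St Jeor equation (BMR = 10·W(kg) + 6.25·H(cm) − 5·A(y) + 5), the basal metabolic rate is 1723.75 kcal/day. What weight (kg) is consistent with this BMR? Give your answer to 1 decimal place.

102.5 kg

1723.75 = 10·W + 6.25(179) − 5(85) + 5
10·W = 1723.75 − 698.75 = 1025, so W = 102.5 kg.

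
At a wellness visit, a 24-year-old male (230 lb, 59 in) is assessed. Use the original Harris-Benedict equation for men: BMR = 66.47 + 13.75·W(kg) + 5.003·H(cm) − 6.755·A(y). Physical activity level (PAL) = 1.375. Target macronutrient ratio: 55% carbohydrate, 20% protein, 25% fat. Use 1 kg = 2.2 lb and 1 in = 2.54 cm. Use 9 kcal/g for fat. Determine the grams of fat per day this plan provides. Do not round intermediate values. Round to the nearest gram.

80 g/day

Convert to metric: weight = 230 ÷ 2.2 = 104.5455 kg; height = 59 × 2.54 = 149.86 cm.
Harris-Benedict: BMR = 66.47 + 13.75(104.5455) + 5.003(149.86) − 6.755(24) = 2091.5996 kcal/day.
TEE = 2091.5996 × 1.375 = 2875.9494 kcal/day.
Fat energy = 25% × 2875.9494 = 718.9874 kcal.
Fat = 718.9874 ÷ 9 kcal/g = 79.8875 g.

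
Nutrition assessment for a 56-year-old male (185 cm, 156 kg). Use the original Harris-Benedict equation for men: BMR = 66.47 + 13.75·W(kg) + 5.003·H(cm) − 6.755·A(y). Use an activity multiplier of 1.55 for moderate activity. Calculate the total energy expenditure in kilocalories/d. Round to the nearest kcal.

4276 kilocalories/d

Harris-Benedict: BMR = 66.47 + 13.75(156) + 5.003(185) − 6.755(56) = 2758.745 kcal/day.
TEE = BMR × activity factor = 2758.745 × 1.55 = 4276.0548 kcal/day.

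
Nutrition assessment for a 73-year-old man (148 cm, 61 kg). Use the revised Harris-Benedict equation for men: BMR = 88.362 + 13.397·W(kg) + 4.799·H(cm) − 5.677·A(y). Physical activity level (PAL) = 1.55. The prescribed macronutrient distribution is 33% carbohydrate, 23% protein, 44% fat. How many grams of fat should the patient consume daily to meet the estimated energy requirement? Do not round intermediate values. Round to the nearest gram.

91 g/day

Harris-Benedict: BMR = 88.362 + 13.397(61) + 4.799(148) − 5.677(73) = 1201.41 kcal/day.
TEE = 1201.41 × 1.55 = 1862.1855 kcal/day.
Fat energy = 44% × 1862.1855 = 819.3616 kcal.
Fat = 819.3616 ÷ 9 kcal/g = 91.0402 g.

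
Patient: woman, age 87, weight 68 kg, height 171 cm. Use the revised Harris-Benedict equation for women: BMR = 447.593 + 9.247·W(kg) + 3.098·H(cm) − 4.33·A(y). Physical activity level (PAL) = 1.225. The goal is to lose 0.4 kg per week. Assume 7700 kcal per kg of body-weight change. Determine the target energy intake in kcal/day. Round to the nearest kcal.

1066 kcal/day

Harris-Benedict: BMR = 447.593 + 9.247(68) + 3.098(171) − 4.33(87) = 1229.437 kcal/day.
TEE = 1229.437 × 1.225 = 1506.0603 kcal/day.
Required daily deficit = 0.4 × 7700 ÷ 7 = 440 kcal/day.
Target intake = 1506.0603 − 440 = 1066.0603 kcal/day.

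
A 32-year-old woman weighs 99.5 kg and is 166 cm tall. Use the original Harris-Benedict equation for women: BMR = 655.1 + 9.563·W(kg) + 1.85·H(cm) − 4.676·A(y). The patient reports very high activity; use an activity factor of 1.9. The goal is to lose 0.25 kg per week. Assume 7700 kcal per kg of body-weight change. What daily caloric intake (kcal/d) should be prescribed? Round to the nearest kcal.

Harris-Benedict: BMR = 655.1 + 9.563(99.5) + 1.85(166) − 4.676(32) = 1764.0865 kcal/day.
TEE = 1764.0865 × 1.9 = 3351.7644 kcal/day.
Required daily deficit = 0.25 × 7700 ÷ 7 = 275 kcal/day.
Target intake = 3351.7644 − 275 = 3076.7644 kcal/day.

3077 kcal/d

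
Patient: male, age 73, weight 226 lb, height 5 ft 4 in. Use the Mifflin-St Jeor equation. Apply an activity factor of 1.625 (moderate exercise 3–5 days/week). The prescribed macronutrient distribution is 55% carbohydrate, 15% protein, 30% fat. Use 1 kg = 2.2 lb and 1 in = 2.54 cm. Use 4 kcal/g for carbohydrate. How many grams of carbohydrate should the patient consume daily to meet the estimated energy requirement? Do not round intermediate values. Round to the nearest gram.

376 g/day

Convert to metric: weight = 226 ÷ 2.2 = 102.7273 kg; height = (5×12 + 4) × 2.54 = 64 × 2.54 = 162.56 cm.
Mifflin-St Jeor (male): BMR = 10(102.7273) + 6.25(162.56) − 5(73) + 5 = 1027.2727 + 1016 − 365 + 5 = 1683.2727 kcal/day.
TEE = 1683.2727 × 1.625 = 2735.3182 kcal/day.
Carbohydrate energy = 55% × 2735.3182 = 1504.425 kcal.
Carbohydrate = 1504.425 ÷ 4 kcal/g = 376.1063 g.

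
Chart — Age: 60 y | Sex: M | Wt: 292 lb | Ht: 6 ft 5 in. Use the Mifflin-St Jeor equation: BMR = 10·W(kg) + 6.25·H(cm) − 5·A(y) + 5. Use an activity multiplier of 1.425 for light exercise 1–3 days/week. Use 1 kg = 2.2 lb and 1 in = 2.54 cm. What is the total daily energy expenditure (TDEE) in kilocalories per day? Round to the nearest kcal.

3213 kilocalories per day

Convert to metric: weight = 292 ÷ 2.2 = 132.7273 kg; height = (6×12 + 5) × 2.54 = 77 × 2.54 = 195.58 cm.
Mifflin-St Jeor (male): BMR = 10(132.7273) + 6.25(195.58) − 5(60) + 5 = 1327.2727 + 1222.375 − 300 + 5 = 2254.6477 kcal/day.
TEE = BMR × activity factor = 2254.6477 × 1.425 = 3212.873 kcal/day.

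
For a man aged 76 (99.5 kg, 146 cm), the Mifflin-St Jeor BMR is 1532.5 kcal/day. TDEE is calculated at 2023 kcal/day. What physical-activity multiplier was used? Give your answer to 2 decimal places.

Activity factor = TEE ÷ BMR = 2023 ÷ 1532.5 = 1.32.

1.32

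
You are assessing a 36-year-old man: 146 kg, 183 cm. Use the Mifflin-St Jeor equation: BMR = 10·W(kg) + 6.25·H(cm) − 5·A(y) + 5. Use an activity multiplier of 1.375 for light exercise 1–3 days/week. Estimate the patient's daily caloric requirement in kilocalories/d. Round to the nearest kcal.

Mifflin-St Jeor (male): BMR = 10(146) + 6.25(183) − 5(36) + 5 = 1460 + 1143.75 − 180 + 5 = 2428.75 kcal/day.
TEE = BMR × activity factor = 2428.75 × 1.375 = 3339.5313 kcal/day.

3340 kilocalories/d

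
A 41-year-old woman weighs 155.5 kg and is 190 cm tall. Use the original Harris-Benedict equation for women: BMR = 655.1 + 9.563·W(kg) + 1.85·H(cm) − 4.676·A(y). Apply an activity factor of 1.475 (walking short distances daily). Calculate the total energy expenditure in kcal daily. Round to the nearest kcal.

Harris-Benedict: BMR = 655.1 + 9.563(155.5) + 1.85(190) − 4.676(41) = 2301.9305 kcal/day.
TEE = BMR × activity factor = 2301.9305 × 1.475 = 3395.3475 kcal/day.

3395 kcal daily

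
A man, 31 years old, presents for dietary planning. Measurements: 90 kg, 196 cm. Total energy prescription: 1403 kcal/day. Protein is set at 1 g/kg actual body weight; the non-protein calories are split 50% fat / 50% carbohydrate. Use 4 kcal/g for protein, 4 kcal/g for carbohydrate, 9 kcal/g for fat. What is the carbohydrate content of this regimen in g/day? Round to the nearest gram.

Protein = 1 × 90 = 90 g → 90 × 4 = 360 kcal.
Non-protein calories = 1403 − 360 = 1043 kcal.
Fat: 50% × 1043 = 521.5 kcal; carbohydrate: 521.5 kcal.
Carbohydrate: 521.5 kcal ÷ 4 kcal/g = 130.375 g.

130 g/day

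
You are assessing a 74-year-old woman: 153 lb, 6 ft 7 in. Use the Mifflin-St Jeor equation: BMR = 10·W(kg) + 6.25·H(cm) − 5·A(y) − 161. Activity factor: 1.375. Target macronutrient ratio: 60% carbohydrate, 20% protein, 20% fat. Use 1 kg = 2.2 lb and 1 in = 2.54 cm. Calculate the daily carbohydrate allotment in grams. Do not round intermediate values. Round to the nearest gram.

Convert to metric: weight = 153 ÷ 2.2 = 69.5455 kg; height = (6×12 + 7) × 2.54 = 79 × 2.54 = 200.66 cm.
Mifflin-St Jeor (female): BMR = 10(69.5455) + 6.25(200.66) − 5(74) − 161 = 695.4545 + 1254.125 − 370 − 161 = 1418.5795 kcal/day.
TEE = 1418.5795 × 1.375 = 1950.5469 kcal/day.
Carbohydrate energy = 60% × 1950.5469 = 1170.3281 kcal.
Carbohydrate = 1170.3281 ÷ 4 kcal/g = 292.582 g.

293 g/day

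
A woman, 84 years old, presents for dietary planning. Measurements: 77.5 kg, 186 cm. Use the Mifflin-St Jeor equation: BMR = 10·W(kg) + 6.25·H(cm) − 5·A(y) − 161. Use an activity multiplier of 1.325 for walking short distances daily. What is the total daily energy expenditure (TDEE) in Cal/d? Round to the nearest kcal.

1797 Cal/d

Mifflin-St Jeor (female): BMR = 10(77.5) + 6.25(186) − 5(84) − 161 = 775 + 1162.5 − 420 − 161 = 1356.5 kcal/day.
TEE = BMR × activity factor = 1356.5 × 1.325 = 1797.3625 kcal/day.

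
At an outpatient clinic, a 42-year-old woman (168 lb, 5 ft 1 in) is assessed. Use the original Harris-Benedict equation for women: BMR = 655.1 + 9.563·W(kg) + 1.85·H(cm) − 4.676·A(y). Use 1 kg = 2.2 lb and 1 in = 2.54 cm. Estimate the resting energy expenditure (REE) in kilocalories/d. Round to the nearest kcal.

1476 kilocalories/d

Convert to metric: weight = 168 ÷ 2.2 = 76.3636 kg; height = (5×12 + 1) × 2.54 = 61 × 2.54 = 154.94 cm.
Harris-Benedict: BMR = 655.1 + 9.563(76.3636) + 1.85(154.94) − 4.676(42) = 1475.6125 kcal/day.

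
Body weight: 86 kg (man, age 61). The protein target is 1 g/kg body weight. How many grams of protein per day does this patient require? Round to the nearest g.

Protein = 1 g/kg × 86 kg = 86 g/day.

86 g/day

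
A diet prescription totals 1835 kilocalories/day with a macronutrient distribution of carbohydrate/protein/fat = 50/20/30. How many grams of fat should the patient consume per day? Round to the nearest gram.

61 g/day

Fat energy = 30% × 1835 = 550.5 kcal.
At 9 kcal/g: 550.5 ÷ 9 = 61.1667 g.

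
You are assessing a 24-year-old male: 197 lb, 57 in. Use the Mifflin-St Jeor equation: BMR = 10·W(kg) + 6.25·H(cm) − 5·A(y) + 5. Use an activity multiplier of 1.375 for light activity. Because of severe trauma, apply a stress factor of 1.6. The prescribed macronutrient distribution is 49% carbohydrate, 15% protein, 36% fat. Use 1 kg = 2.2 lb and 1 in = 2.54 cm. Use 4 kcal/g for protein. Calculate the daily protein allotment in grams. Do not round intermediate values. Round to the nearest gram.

Convert to metric: weight = 197 ÷ 2.2 = 89.5455 kg; height = 57 × 2.54 = 144.78 cm.
Mifflin-St Jeor (male): BMR = 10(89.5455) + 6.25(144.78) − 5(24) + 5 = 895.4545 + 904.875 − 120 + 5 = 1685.3295 kcal/day.
TEE = 1685.3295 × 1.375 = 2317.3281 kcal/day.
With stress factor 1.6: 2317.3281 × 1.6 = 3707.725 kcal/day.
Protein energy = 15% × 3707.725 = 556.1588 kcal.
Protein = 556.1588 ÷ 4 kcal/g = 139.0397 g.

139 g/day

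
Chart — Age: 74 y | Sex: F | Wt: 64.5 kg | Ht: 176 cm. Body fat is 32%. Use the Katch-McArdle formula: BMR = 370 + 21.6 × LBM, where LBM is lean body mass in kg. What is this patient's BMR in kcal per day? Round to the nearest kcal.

1317 kcal per day

LBM = 64.5 × (1 − 0.32) = 43.86 kg. Katch-McArdle: BMR = 370 + 21.6 × 43.86 = 1317.376 kcal/day.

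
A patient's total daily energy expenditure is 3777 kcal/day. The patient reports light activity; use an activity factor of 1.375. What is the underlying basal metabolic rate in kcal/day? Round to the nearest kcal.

2747 kcal/day

BMR = TEE ÷ activity factor = 3777 ÷ 1.375 = 2746.9091 kcal/day.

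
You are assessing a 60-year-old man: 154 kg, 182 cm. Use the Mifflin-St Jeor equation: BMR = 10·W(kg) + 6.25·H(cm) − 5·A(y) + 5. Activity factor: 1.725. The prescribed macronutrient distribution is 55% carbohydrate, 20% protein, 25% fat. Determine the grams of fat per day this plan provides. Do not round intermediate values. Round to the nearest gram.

114 g/day

Mifflin-St Jeor (male): BMR = 10(154) + 6.25(182) − 5(60) + 5 = 1540 + 1137.5 − 300 + 5 = 2382.5 kcal/day.
TEE = 2382.5 × 1.725 = 4109.8125 kcal/day.
Fat energy = 25% × 4109.8125 = 1027.4531 kcal.
Fat = 1027.4531 ÷ 9 kcal/g = 114.1615 g.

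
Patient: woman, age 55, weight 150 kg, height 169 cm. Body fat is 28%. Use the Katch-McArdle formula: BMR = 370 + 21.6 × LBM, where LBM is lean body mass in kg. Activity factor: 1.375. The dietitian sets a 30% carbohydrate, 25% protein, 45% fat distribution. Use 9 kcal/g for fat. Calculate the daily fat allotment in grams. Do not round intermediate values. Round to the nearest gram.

186 g/day

LBM = 150 × (1 − 0.28) = 108 kg. Katch-McArdle: BMR = 370 + 21.6 × 108 = 2702.8 kcal/day.
TEE = 2702.8 × 1.375 = 3716.35 kcal/day.
Fat energy = 45% × 3716.35 = 1672.3575 kcal.
Fat = 1672.3575 ÷ 9 kcal/g = 185.8175 g.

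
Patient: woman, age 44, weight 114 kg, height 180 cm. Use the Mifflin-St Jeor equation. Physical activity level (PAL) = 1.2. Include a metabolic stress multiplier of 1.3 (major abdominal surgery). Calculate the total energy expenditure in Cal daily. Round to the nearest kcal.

2939 Cal daily

Mifflin-St Jeor (female): BMR = 10(114) + 6.25(180) − 5(44) − 161 = 1140 + 1125 − 220 − 161 = 1884 kcal/day.
TEE = BMR × activity factor = 1884 × 1.2 = 2260.8 kcal/day.
Apply stress factor: 2260.8 × 1.3 = 2939.04 kcal/day.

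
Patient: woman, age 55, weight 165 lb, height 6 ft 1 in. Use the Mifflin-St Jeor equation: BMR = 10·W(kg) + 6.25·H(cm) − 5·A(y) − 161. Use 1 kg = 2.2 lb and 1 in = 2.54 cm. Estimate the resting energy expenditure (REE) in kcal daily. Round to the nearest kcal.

1473 kcal daily

Convert to metric: weight = 165 ÷ 2.2 = 75 kg; height = (6×12 + 1) × 2.54 = 73 × 2.54 = 185.42 cm.
Mifflin-St Jeor (female): BMR = 10(75) + 6.25(185.42) − 5(55) − 161 = 750 + 1158.875 − 275 − 161 = 1472.875 kcal/day.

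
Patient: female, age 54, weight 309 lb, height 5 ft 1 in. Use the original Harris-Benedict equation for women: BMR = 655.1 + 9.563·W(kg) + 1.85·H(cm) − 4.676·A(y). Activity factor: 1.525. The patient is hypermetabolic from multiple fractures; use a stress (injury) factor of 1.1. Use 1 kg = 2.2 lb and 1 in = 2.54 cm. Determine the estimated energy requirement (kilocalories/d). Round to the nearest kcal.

Convert to metric: weight = 309 ÷ 2.2 = 140.4545 kg; height = (5×12 + 1) × 2.54 = 61 × 2.54 = 154.94 cm.
Harris-Benedict: BMR = 655.1 + 9.563(140.4545) + 1.85(154.94) − 4.676(54) = 2032.4018 kcal/day.
TEE = BMR × activity factor = 2032.4018 × 1.525 = 3099.4128 kcal/day.
Apply stress factor: 3099.4128 × 1.1 = 3409.3541 kcal/day.

3409 kilocalories/d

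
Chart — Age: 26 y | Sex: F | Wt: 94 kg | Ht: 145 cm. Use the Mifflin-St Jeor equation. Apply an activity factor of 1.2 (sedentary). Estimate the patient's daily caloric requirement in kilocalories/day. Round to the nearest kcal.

Mifflin-St Jeor (female): BMR = 10(94) + 6.25(145) − 5(26) − 161 = 940 + 906.25 − 130 − 161 = 1555.25 kcal/day.
TEE = BMR × activity factor = 1555.25 × 1.2 = 1866.3 kcal/day.

1866 kilocalories/day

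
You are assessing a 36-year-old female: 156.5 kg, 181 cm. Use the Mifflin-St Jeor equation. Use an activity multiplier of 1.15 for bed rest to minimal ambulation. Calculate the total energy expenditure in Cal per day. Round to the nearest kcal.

2709 Cal per day

Mifflin-St Jeor (female): BMR = 10(156.5) + 6.25(181) − 5(36) − 161 = 1565 + 1131.25 − 180 − 161 = 2355.25 kcal/day.
TEE = BMR × activity factor = 2355.25 × 1.15 = 2708.5375 kcal/day.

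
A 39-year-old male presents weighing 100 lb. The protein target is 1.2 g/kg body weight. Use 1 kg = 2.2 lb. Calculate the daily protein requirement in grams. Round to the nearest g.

55 g/day

Weight in kg = 100 ÷ 2.2 = 45.4545 kg.
Protein = 1.2 g/kg × 45.4545 kg = 54.5455 g/day.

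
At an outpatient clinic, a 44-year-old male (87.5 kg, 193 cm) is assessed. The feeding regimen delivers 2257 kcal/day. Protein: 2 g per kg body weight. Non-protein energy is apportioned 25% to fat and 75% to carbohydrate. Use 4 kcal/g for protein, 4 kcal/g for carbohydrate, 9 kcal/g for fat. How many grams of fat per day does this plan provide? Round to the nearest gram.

43 g/day

Protein = 2 × 87.5 = 175 g → 175 × 4 = 700 kcal.
Non-protein calories = 2257 − 700 = 1557 kcal.
Fat: 25% × 1557 = 389.25 kcal; carbohydrate: 1167.75 kcal.
Fat: 389.25 kcal ÷ 9 kcal/g = 43.25 g.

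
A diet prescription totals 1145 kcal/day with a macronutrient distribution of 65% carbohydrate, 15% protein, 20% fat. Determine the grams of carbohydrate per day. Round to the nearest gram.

Carbohydrate energy = 65% × 1145 = 744.25 kcal.
At 4 kcal/g: 744.25 ÷ 4 = 186.0625 g.

186 g/day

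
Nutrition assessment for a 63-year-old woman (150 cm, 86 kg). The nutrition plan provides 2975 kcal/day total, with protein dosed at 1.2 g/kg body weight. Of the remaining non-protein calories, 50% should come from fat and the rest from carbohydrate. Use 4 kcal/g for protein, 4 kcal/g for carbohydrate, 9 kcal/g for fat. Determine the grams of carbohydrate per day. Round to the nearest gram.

320 g/day

Protein = 1.2 × 86 = 103.2 g → 103.2 × 4 = 412.8 kcal.
Non-protein calories = 2975 − 412.8 = 2562.2 kcal.
Fat: 50% × 2562.2 = 1281.1 kcal; carbohydrate: 1281.1 kcal.
Carbohydrate: 1281.1 kcal ÷ 4 kcal/g = 320.275 g.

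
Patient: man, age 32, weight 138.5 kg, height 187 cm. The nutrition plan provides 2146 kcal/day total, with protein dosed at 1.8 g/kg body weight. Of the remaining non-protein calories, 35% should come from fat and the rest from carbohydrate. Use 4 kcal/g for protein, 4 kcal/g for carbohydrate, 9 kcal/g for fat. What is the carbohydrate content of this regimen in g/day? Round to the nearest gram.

187 g/day

Protein = 1.8 × 138.5 = 249.3 g → 249.3 × 4 = 997.2 kcal.
Non-protein calories = 2146 − 997.2 = 1148.8 kcal.
Fat: 35% × 1148.8 = 402.08 kcal; carbohydrate: 746.72 kcal.
Carbohydrate: 746.72 kcal ÷ 4 kcal/g = 186.68 g.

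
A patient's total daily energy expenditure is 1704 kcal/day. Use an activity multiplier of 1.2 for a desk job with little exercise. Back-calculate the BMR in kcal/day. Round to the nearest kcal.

BMR = TEE ÷ activity factor = 1704 ÷ 1.2 = 1420 kcal/day.

1420 kcal/day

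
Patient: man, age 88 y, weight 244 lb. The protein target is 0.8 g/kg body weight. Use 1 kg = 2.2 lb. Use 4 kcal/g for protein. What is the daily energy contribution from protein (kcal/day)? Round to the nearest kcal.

355 kcal/day

Weight in kg = 244 ÷ 2.2 = 110.9091 kg.
Protein = 0.8 g/kg × 110.9091 kg = 88.7273 g/day.
Protein energy = 88.7273 g × 4 kcal/g = 354.9091 kcal/day.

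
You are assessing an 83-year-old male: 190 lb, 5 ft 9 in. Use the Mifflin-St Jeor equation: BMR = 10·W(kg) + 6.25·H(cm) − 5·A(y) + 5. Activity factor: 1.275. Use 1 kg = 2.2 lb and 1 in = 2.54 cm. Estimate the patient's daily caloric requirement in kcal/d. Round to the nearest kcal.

1975 kcal/d

Convert to metric: weight = 190 ÷ 2.2 = 86.3636 kg; height = (5×12 + 9) × 2.54 = 69 × 2.54 = 175.26 cm.
Mifflin-St Jeor (male): BMR = 10(86.3636) + 6.25(175.26) − 5(83) + 5 = 863.6364 + 1095.375 − 415 + 5 = 1549.0114 kcal/day.
TEE = BMR × activity factor = 1549.0114 × 1.275 = 1974.9895 kcal/day.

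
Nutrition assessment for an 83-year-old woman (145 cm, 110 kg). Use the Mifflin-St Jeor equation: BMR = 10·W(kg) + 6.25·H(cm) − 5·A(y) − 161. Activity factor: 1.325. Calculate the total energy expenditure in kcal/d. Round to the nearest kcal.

1895 kcal/d

Mifflin-St Jeor (female): BMR = 10(110) + 6.25(145) − 5(83) − 161 = 1100 + 906.25 − 415 − 161 = 1430.25 kcal/day.
TEE = BMR × activity factor = 1430.25 × 1.325 = 1895.0813 kcal/day.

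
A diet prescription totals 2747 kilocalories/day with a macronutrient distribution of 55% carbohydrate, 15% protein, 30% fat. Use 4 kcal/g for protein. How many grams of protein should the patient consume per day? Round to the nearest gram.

103 g/day

Protein energy = 15% × 2747 = 412.05 kcal.
At 4 kcal/g: 412.05 ÷ 4 = 103.0125 g.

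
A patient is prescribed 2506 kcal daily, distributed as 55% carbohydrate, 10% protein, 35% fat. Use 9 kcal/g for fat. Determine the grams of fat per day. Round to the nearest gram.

97 g/day

Fat energy = 35% × 2506 = 877.1 kcal.
At 9 kcal/g: 877.1 ÷ 9 = 97.4556 g.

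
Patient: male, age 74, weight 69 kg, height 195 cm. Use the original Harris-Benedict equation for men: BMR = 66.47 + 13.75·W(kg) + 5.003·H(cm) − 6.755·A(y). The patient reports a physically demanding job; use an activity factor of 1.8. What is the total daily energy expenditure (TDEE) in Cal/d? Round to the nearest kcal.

2684 Cal/d

Harris-Benedict: BMR = 66.47 + 13.75(69) + 5.003(195) − 6.755(74) = 1490.935 kcal/day.
TEE = BMR × activity factor = 1490.935 × 1.8 = 2683.683 kcal/day.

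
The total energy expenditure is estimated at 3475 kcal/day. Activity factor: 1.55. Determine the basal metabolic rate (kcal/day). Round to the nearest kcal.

BMR = TEE ÷ activity factor = 3475 ÷ 1.55 = 2241.9355 kcal/day.

2242 kcal/day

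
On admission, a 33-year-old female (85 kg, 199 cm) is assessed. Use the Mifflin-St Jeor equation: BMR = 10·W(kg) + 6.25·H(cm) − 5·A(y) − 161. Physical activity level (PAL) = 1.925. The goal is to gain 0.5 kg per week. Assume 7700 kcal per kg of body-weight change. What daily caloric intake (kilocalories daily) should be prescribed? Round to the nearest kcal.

Mifflin-St Jeor (female): BMR = 10(85) + 6.25(199) − 5(33) − 161 = 850 + 1243.75 − 165 − 161 = 1767.75 kcal/day.
TEE = 1767.75 × 1.925 = 3402.9188 kcal/day.
Required daily surplus = 0.5 × 7700 ÷ 7 = 550 kcal/day.
Target intake = 3402.9188 + 550 = 3952.9188 kcal/day.

3953 kilocalories daily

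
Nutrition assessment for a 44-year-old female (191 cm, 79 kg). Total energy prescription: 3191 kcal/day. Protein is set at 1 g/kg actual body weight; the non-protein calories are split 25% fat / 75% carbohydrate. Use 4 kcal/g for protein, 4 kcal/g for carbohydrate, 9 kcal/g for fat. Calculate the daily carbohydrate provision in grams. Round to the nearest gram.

Protein = 1 × 79 = 79 g → 79 × 4 = 316 kcal.
Non-protein calories = 3191 − 316 = 2875 kcal.
Fat: 25% × 2875 = 718.75 kcal; carbohydrate: 2156.25 kcal.
Carbohydrate: 2156.25 kcal ÷ 4 kcal/g = 539.0625 g.

539 g/day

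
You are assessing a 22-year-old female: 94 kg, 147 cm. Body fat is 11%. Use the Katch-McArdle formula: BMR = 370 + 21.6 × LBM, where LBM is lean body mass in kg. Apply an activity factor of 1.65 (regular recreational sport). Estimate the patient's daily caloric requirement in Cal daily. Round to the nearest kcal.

3592 Cal daily

LBM = 94 × (1 − 0.11) = 83.66 kg. Katch-McArdle: BMR = 370 + 21.6 × 83.66 = 2177.056 kcal/day.
TEE = BMR × activity factor = 2177.056 × 1.65 = 3592.1424 kcal/day.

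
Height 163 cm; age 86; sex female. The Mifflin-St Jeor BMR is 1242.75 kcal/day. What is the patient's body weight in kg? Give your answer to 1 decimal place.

81.5 kg

1242.75 = 10·W + 6.25(163) − 5(86) − 161
10·W = 1242.75 − 427.75 = 815, so W = 81.5 kg.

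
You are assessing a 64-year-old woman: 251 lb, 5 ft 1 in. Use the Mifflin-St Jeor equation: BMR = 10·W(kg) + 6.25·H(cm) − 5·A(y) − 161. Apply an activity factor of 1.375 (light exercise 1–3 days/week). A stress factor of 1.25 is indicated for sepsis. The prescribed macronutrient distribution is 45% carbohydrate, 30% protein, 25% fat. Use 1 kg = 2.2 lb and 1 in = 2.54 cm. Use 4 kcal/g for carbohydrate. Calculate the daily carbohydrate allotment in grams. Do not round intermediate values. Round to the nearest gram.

315 g/day

Convert to metric: weight = 251 ÷ 2.2 = 114.0909 kg; height = (5×12 + 1) × 2.54 = 61 × 2.54 = 154.94 cm.
Mifflin-St Jeor (female): BMR = 10(114.0909) + 6.25(154.94) − 5(64) − 161 = 1140.9091 + 968.375 − 320 − 161 = 1628.2841 kcal/day.
TEE = 1628.2841 × 1.375 = 2238.8906 kcal/day.
With stress factor 1.25: 2238.8906 × 1.25 = 2798.6133 kcal/day.
Carbohydrate energy = 45% × 2798.6133 = 1259.376 kcal.
Carbohydrate = 1259.376 ÷ 4 kcal/g = 314.844 g.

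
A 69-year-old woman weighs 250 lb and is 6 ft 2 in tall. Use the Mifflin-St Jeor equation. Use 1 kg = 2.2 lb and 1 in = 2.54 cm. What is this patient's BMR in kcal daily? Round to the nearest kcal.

1805 kcal daily

Convert to metric: weight = 250 ÷ 2.2 = 113.6364 kg; height = (6×12 + 2) × 2.54 = 74 × 2.54 = 187.96 cm.
Mifflin-St Jeor (female): BMR = 10(113.6364) + 6.25(187.96) − 5(69) − 161 = 1136.3636 + 1174.75 − 345 − 161 = 1805.1136 kcal/day.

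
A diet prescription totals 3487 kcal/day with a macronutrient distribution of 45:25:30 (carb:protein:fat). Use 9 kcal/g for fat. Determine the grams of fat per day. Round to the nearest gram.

116 g/day

Fat energy = 30% × 3487 = 1046.1 kcal.
At 9 kcal/g: 1046.1 ÷ 9 = 116.2333 g.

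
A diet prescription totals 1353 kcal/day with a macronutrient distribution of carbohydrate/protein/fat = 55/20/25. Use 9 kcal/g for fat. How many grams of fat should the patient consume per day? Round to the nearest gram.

38 g/day

Fat energy = 25% × 1353 = 338.25 kcal.
At 9 kcal/g: 338.25 ÷ 9 = 37.5833 g.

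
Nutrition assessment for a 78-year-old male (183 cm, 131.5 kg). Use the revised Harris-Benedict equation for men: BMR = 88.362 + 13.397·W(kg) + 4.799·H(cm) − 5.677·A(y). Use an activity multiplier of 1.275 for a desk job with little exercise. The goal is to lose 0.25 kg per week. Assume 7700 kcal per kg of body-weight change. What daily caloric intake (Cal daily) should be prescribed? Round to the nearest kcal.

Harris-Benedict: BMR = 88.362 + 13.397(131.5) + 4.799(183) − 5.677(78) = 2285.4785 kcal/day.
TEE = 2285.4785 × 1.275 = 2913.9851 kcal/day.
Required daily deficit = 0.25 × 7700 ÷ 7 = 275 kcal/day.
Target intake = 2913.9851 − 275 = 2638.9851 kcal/day.

2639 Cal daily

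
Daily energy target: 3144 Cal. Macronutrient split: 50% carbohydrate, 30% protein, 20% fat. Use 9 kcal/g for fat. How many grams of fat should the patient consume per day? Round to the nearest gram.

Fat energy = 20% × 3144 = 628.8 kcal.
At 9 kcal/g: 628.8 ÷ 9 = 69.8667 g.

70 g/day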